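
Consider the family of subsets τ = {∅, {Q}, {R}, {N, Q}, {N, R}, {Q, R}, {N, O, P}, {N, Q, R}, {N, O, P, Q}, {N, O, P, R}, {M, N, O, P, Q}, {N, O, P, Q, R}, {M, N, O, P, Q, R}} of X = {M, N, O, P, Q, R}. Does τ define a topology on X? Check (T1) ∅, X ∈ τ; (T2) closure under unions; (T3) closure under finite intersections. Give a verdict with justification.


τ is NOT a topology on X.

Axiom (T1): ∅ ∈ τ? Yes; X ∈ τ? Yes.
Axiom (T2/T3): check pairwise unions and intersections of members of τ.
Counterexample for (T3): {N, Q} ∩ {N, R} = {N} ∉ τ. Therefore τ is NOT a topology.


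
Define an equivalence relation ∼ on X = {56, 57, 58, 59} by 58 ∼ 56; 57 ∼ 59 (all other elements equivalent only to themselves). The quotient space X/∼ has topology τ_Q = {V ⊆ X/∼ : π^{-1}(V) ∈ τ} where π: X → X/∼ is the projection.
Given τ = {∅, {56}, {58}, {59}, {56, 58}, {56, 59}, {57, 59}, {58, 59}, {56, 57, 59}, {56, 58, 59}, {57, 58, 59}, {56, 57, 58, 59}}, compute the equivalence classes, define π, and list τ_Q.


X/∼ = {[56=58], [57=59]}; |τ_Q| = 4.

Equivalence classes: [56=58], [57=59].
Quotient map π: X → X/∼ sends 56 ↦ [56=58], 57 ↦ [57=59], 58 ↦ [56=58], 59 ↦ [57=59].
For each subset V ⊆ X/∼, compute π^{-1}(V) ⊆ X and check whether π^{-1}(V) ∈ τ. V is open in τ_Q iff π^{-1}(V) ∈ τ.
  V = {}: π^{-1}(V) = ∅ ∈ τ ✓.
  V = {[56=58]}: π^{-1}(V) = {56, 58} ∈ τ ✓.
  V = {[57=59]}: π^{-1}(V) = {57, 59} ∈ τ ✓.
  V = {[56=58], [57=59]}: π^{-1}(V) = {56, 57, 58, 59} ∈ τ ✓.
Open sets in the quotient: τ_Q = {{}, {[56=58]}, {[57=59]}, {[56=58], [57=59]}} (4 elements).


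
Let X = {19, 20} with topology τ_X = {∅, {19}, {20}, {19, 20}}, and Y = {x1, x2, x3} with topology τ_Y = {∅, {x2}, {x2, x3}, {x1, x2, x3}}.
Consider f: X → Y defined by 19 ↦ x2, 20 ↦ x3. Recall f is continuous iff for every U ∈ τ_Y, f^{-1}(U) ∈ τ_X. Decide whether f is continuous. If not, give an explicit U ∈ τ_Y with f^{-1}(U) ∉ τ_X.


f IS continuous.

Compute f^{-1}(U) for each U ∈ τ_Y:
  U = ∅: f^{-1}(U) = ∅ ∈ τ_X ✓.
  U = {x2}: f^{-1}(U) = {19} ∈ τ_X ✓.
  U = {x2, x3}: f^{-1}(U) = {19, 20} ∈ τ_X ✓.
  U = {x1, x2, x3}: f^{-1}(U) = {19, 20} ∈ τ_X ✓.
Every preimage lies in τ_X, so f IS continuous.


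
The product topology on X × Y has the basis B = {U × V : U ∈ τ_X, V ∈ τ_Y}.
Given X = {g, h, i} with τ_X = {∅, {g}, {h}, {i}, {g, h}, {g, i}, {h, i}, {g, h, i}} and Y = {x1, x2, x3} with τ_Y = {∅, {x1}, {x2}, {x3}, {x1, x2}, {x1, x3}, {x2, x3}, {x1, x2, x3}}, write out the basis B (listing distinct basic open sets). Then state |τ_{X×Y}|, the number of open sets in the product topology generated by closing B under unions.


Basis B = {∅ × ∅, {g} × {x1}, {g} × {x2}, {g} × {x3}, {h} × {x1}, {h} × {x2}, {h} × {x3}, {i} × {x1}, {i} × {x2}, {i} × {x3}, {g} × {x1, x2}, {g} × {x1, x3}, {g, h} × {x1}, {g, i} × {x1}, {g} × {x2, x3}, {g, h} × {x2}, {g, i} × {x2}, {g, h} × {x3}, {g, i} × {x3}, {h} × {x1, x2}, {h} × {x1, x3}, {h, i} × {x1}, {h} × {x2, x3}, {h, i} × {x2}, {h, i} × {x3}, {i} × {x1, x2}, {i} × {x1, x3}, {i} × {x2, x3}, {g} × {x1, x2, x3}, {g, h, i} × {x1}, {g, h, i} × {x2}, {g, h, i} × {x3}, {h} × {x1, x2, x3}, {i} × {x1, x2, x3}, {g, h} × {x1, x2}, {g, i} × {x1, x2}, {g, h} × {x1, x3}, {g, i} × {x1, x3}, {g, h} × {x2, x3}, {g, i} × {x2, x3}, {h, i} × {x1, x2}, {h, i} × {x1, x3}, {h, i} × {x2, x3}, {g, h} × {x1, x2, x3}, {g, i} × {x1, x2, x3}, {g, h, i} × {x1, x2}, {g, h, i} × {x1, x3}, {g, h, i} × {x2, x3}, {h, i} × {x1, x2, x3}, {g, h, i} × {x1, x2, x3}}; |τ_{X×Y}| = 512.

Enumerate products U × V with U ∈ τ_X, V ∈ τ_Y (deduplicated):
  ∅ × ∅ = {} (∅)
  {g} × {x1} = {(g,x1)}
  {g} × {x2} = {(g,x2)}
  {g} × {x3} = {(g,x3)}
  {h} × {x1} = {(h,x1)}
  {h} × {x2} = {(h,x2)}
  {h} × {x3} = {(h,x3)}
  {i} × {x1} = {(i,x1)}
  {i} × {x2} = {(i,x2)}
  {i} × {x3} = {(i,x3)}
  {g} × {x1, x2} = {(g,x1), (g,x2)}
  {g} × {x1, x3} = {(g,x1), (g,x3)}
  {g, h} × {x1} = {(g,x1), (h,x1)}
  {g, i} × {x1} = {(g,x1), (i,x1)}
  {g} × {x2, x3} = {(g,x2), (g,x3)}
  {g, h} × {x2} = {(g,x2), (h,x2)}
  {g, i} × {x2} = {(g,x2), (i,x2)}
  {g, h} × {x3} = {(g,x3), (h,x3)}
  {g, i} × {x3} = {(g,x3), (i,x3)}
  {h} × {x1, x2} = {(h,x1), (h,x2)}
  {h} × {x1, x3} = {(h,x1), (h,x3)}
  {h, i} × {x1} = {(h,x1), (i,x1)}
  {h} × {x2, x3} = {(h,x2), (h,x3)}
  {h, i} × {x2} = {(h,x2), (i,x2)}
  {h, i} × {x3} = {(h,x3), (i,x3)}
  {i} × {x1, x2} = {(i,x1), (i,x2)}
  {i} × {x1, x3} = {(i,x1), (i,x3)}
  {i} × {x2, x3} = {(i,x2), (i,x3)}
  {g} × {x1, x2, x3} = {(g,x1), (g,x2), (g,x3)}
  {g, h, i} × {x1} = {(g,x1), (h,x1), (i,x1)}
  {g, h, i} × {x2} = {(g,x2), (h,x2), (i,x2)}
  {g, h, i} × {x3} = {(g,x3), (h,x3), (i,x3)}
  {h} × {x1, x2, x3} = {(h,x1), (h,x2), (h,x3)}
  {i} × {x1, x2, x3} = {(i,x1), (i,x2), (i,x3)}
  {g, h} × {x1, x2} = {(g,x1), (g,x2), (h,x1), (h,x2)}
  {g, i} × {x1, x2} = {(g,x1), (g,x2), (i,x1), (i,x2)}
  {g, h} × {x1, x3} = {(g,x1), (g,x3), (h,x1), (h,x3)}
  {g, i} × {x1, x3} = {(g,x1), (g,x3), (i,x1), (i,x3)}
  {g, h} × {x2, x3} = {(g,x2), (g,x3), (h,x2), (h,x3)}
  {g, i} × {x2, x3} = {(g,x2), (g,x3), (i,x2), (i,x3)}
  {h, i} × {x1, x2} = {(h,x1), (h,x2), (i,x1), (i,x2)}
  {h, i} × {x1, x3} = {(h,x1), (h,x3), (i,x1), (i,x3)}
  {h, i} × {x2, x3} = {(h,x2), (h,x3), (i,x2), (i,x3)}
  {g, h} × {x1, x2, x3} = {(g,x1), (g,x2), (g,x3), (h,x1), (h,x2), (h,x3)}
  {g, i} × {x1, x2, x3} = {(g,x1), (g,x2), (g,x3), (i,x1), (i,x2), (i,x3)}
  {g, h, i} × {x1, x2} = {(g,x1), (g,x2), (h,x1), (h,x2), (i,x1), (i,x2)}
  {g, h, i} × {x1, x3} = {(g,x1), (g,x3), (h,x1), (h,x3), (i,x1), (i,x3)}
  {g, h, i} × {x2, x3} = {(g,x2), (g,x3), (h,x2), (h,x3), (i,x2), (i,x3)}
  {h, i} × {x1, x2, x3} = {(h,x1), (h,x2), (h,x3), (i,x1), (i,x2), (i,x3)}
  {g, h, i} × {x1, x2, x3} = {(g,x1), (g,x2), (g,x3), (h,x1), (h,x2), (h,x3), (i,x1), (i,x2), (i,x3)}
These 50 distinct sets form the basis B.
Close under arbitrary unions to get τ_{X×Y}; counting gives |τ_{X×Y}| = 512.


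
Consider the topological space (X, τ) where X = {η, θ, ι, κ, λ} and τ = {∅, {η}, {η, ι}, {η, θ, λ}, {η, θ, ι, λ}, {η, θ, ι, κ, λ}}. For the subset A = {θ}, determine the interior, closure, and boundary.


int(A) = ∅, cl(A) = {θ, κ, λ}, ∂A = {θ, κ, λ}.

Closed sets in (X, τ) are complements of opens:
  closed(X, τ) = {∅, {κ}, {ι, κ}, {θ, κ, λ}, {θ, ι, κ, λ}, {η, θ, ι, κ, λ}}.
int(A) = ⋃ {U ∈ τ : U ⊆ A}. Opens contained in A: ∅.
Taking the union of these: int(A) = ∅.
cl(A) = ⋂ {C closed : A ⊆ C}. Closed sets containing A: {θ, κ, λ}, {θ, ι, κ, λ}, {η, θ, ι, κ, λ}.
Intersecting these: cl(A) = {θ, κ, λ}.
∂A = cl(A) ∖ int(A) = {θ, κ, λ} ∖ ∅ = {θ, κ, λ}.


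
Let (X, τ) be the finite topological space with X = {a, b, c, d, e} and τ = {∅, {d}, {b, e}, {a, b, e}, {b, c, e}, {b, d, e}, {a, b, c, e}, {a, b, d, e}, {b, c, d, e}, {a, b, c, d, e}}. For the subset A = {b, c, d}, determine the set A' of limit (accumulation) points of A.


A' = {a, c, e}

For each x ∈ X, list the open sets U ∈ τ with x ∈ U, then check whether U ∩ (A ∖ {x}) ≠ ∅ for every such U.
  x = a: opens ∋ x are {a, b, e}, {a, b, c, e}, {a, b, d, e}, {a, b, c, d, e}; each meets A ∖ {a}, so x IS a limit point.
  x = b: open {b, e} ∋ x has {b, e} ∩ (A ∖ {b}) = ∅, so x is NOT a limit point.
  x = c: opens ∋ x are {b, c, e}, {a, b, c, e}, {b, c, d, e}, {a, b, c, d, e}; each meets A ∖ {c}, so x IS a limit point.
  x = d: open {d} ∋ x has {d} ∩ (A ∖ {d}) = ∅, so x is NOT a limit point.
  x = e: opens ∋ x are {b, e}, {a, b, e}, {b, c, e}, {b, d, e}, {a, b, c, e}, {a, b, d, e}, {b, c, d, e}, {a, b, c, d, e}; each meets A ∖ {e}, so x IS a limit point.
Collecting: A' = {a, c, e}.


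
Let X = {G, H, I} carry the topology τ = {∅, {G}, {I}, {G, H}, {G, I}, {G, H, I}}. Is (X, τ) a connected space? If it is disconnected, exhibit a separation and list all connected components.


(X, τ) is disconnected; components = [{I}, {G, H}].

Find clopen sets (U ∈ τ with X ∖ U ∈ τ):
  U = ∅, X ∖ U = {G, H, I} — both open, so U is clopen.
  U = {I}, X ∖ U = {G, H} — both open, so U is clopen.
  U = {G, H}, X ∖ U = {I} — both open, so U is clopen.
  U = {G, H, I}, X ∖ U = ∅ — both open, so U is clopen.
Nontrivial clopen(s) exist: e.g. {I}. So (X, τ) is disconnected.
Compute connected components by grouping points that agree on all clopens:
  component: {I}
  component: {G, H}


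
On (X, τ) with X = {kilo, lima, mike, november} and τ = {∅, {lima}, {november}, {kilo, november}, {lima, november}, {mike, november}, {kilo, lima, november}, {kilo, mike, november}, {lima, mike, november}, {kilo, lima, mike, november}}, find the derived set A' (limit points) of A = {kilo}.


A' = ∅

For each x ∈ X, list the open sets U ∈ τ with x ∈ U, then check whether U ∩ (A ∖ {x}) ≠ ∅ for every such U.
  x = kilo: open {kilo, november} ∋ x has {kilo, november} ∩ (A ∖ {kilo}) = ∅, so x is NOT a limit point.
  x = lima: open {lima} ∋ x has {lima} ∩ (A ∖ {lima}) = ∅, so x is NOT a limit point.
  x = mike: open {mike, november} ∋ x has {mike, november} ∩ (A ∖ {mike}) = ∅, so x is NOT a limit point.
  x = november: open {november} ∋ x has {november} ∩ (A ∖ {november}) = ∅, so x is NOT a limit point.
Collecting: A' = ∅.


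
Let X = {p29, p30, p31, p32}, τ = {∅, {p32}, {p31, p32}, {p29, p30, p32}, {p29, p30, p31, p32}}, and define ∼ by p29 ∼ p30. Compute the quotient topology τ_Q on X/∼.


X/∼ = {[p29=p30], [p31], [p32]}; |τ_Q| = 5.

Equivalence classes: [p29=p30], [p31], [p32].
Quotient map π: X → X/∼ sends p29 ↦ [p29=p30], p30 ↦ [p29=p30], p31 ↦ [p31], p32 ↦ [p32].
For each subset V ⊆ X/∼, compute π^{-1}(V) ⊆ X and check whether π^{-1}(V) ∈ τ. V is open in τ_Q iff π^{-1}(V) ∈ τ.
  V = {}: π^{-1}(V) = ∅ ∈ τ ✓.
  V = {[p29=p30]}: π^{-1}(V) = {p29, p30} ∉ τ ✗.
  V = {[p31]}: π^{-1}(V) = {p31} ∉ τ ✗.
  V = {[p29=p30], [p31]}: π^{-1}(V) = {p29, p30, p31} ∉ τ ✗.
  V = {[p32]}: π^{-1}(V) = {p32} ∈ τ ✓.
  V = {[p29=p30], [p32]}: π^{-1}(V) = {p29, p30, p32} ∈ τ ✓.
  V = {[p31], [p32]}: π^{-1}(V) = {p31, p32} ∈ τ ✓.
  V = {[p29=p30], [p31], [p32]}: π^{-1}(V) = {p29, p30, p31, p32} ∈ τ ✓.
Open sets in the quotient: τ_Q = {{}, {[p32]}, {[p29=p30], [p32]}, {[p31], [p32]}, {[p29=p30], [p31], [p32]}} (5 elements).


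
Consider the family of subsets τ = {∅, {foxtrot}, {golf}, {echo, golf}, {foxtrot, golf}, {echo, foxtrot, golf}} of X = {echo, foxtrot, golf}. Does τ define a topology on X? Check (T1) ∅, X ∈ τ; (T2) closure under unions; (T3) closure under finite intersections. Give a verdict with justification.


τ IS a topology on X.

Axiom (T1): ∅ ∈ τ? Yes; X ∈ τ? Yes.
Axiom (T2/T3): check pairwise unions and intersections of members of τ.
All pairwise intersections and unions checked — each lies in τ. Therefore τ satisfies (T1), (T2), (T3): it IS a topology on X.


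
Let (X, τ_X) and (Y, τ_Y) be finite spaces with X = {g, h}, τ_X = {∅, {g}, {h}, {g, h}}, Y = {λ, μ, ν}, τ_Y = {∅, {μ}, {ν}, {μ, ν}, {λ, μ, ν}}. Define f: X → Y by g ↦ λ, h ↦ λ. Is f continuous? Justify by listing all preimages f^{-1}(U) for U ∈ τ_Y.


f IS continuous.

Compute f^{-1}(U) for each U ∈ τ_Y:
  U = ∅: f^{-1}(U) = ∅ ∈ τ_X ✓.
  U = {μ}: f^{-1}(U) = ∅ ∈ τ_X ✓.
  U = {ν}: f^{-1}(U) = ∅ ∈ τ_X ✓.
  U = {μ, ν}: f^{-1}(U) = ∅ ∈ τ_X ✓.
  U = {λ, μ, ν}: f^{-1}(U) = {g, h} ∈ τ_X ✓.
Every preimage lies in τ_X, so f IS continuous.


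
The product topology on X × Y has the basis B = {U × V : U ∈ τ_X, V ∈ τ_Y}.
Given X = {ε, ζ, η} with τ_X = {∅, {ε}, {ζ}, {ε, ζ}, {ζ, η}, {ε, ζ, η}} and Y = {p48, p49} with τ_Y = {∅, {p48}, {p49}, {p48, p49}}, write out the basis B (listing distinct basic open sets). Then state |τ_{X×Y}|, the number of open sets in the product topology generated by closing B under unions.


Basis B = {∅ × ∅, {ε} × {p48}, {ε} × {p49}, {ζ} × {p48}, {ζ} × {p49}, {ε} × {p48, p49}, {ε, ζ} × {p48}, {ε, ζ} × {p49}, {ζ} × {p48, p49}, {ζ, η} × {p48}, {ζ, η} × {p49}, {ε, ζ, η} × {p48}, {ε, ζ, η} × {p49}, {ε, ζ} × {p48, p49}, {ζ, η} × {p48, p49}, {ε, ζ, η} × {p48, p49}}; |τ_{X×Y}| = 36.

Enumerate products U × V with U ∈ τ_X, V ∈ τ_Y (deduplicated):
  ∅ × ∅ = {} (∅)
  {ε} × {p48} = {(ε,p48)}
  {ε} × {p49} = {(ε,p49)}
  {ζ} × {p48} = {(ζ,p48)}
  {ζ} × {p49} = {(ζ,p49)}
  {ε} × {p48, p49} = {(ε,p48), (ε,p49)}
  {ε, ζ} × {p48} = {(ε,p48), (ζ,p48)}
  {ε, ζ} × {p49} = {(ε,p49), (ζ,p49)}
  {ζ} × {p48, p49} = {(ζ,p48), (ζ,p49)}
  {ζ, η} × {p48} = {(ζ,p48), (η,p48)}
  {ζ, η} × {p49} = {(ζ,p49), (η,p49)}
  {ε, ζ, η} × {p48} = {(ε,p48), (ζ,p48), (η,p48)}
  {ε, ζ, η} × {p49} = {(ε,p49), (ζ,p49), (η,p49)}
  {ε, ζ} × {p48, p49} = {(ε,p48), (ε,p49), (ζ,p48), (ζ,p49)}
  {ζ, η} × {p48, p49} = {(ζ,p48), (ζ,p49), (η,p48), (η,p49)}
  {ε, ζ, η} × {p48, p49} = {(ε,p48), (ε,p49), (ζ,p48), (ζ,p49), (η,p48), (η,p49)}
These 16 distinct sets form the basis B.
Close under arbitrary unions to get τ_{X×Y}; counting gives |τ_{X×Y}| = 36.


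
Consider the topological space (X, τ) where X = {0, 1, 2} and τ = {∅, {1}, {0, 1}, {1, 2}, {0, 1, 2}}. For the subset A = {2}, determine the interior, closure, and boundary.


int(A) = ∅, cl(A) = {2}, ∂A = {2}.

Closed sets in (X, τ) are complements of opens:
  closed(X, τ) = {∅, {0}, {2}, {0, 2}, {0, 1, 2}}.
int(A) = ⋃ {U ∈ τ : U ⊆ A}. Opens contained in A: ∅.
Taking the union of these: int(A) = ∅.
cl(A) = ⋂ {C closed : A ⊆ C}. Closed sets containing A: {2}, {0, 2}, {0, 1, 2}.
Intersecting these: cl(A) = {2}.
∂A = cl(A) ∖ int(A) = {2} ∖ ∅ = {2}.


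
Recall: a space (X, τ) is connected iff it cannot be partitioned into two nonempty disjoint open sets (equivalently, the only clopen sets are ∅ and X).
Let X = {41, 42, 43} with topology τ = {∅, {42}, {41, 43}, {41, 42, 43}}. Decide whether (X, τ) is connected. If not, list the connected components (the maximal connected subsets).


(X, τ) is disconnected; components = [{42}, {41, 43}].

Find clopen sets (U ∈ τ with X ∖ U ∈ τ):
  U = ∅, X ∖ U = {41, 42, 43} — both open, so U is clopen.
  U = {42}, X ∖ U = {41, 43} — both open, so U is clopen.
  U = {41, 43}, X ∖ U = {42} — both open, so U is clopen.
  U = {41, 42, 43}, X ∖ U = ∅ — both open, so U is clopen.
Nontrivial clopen(s) exist: e.g. {41, 43}. So (X, τ) is disconnected.
Compute connected components by grouping points that agree on all clopens:
  component: {42}
  component: {41, 43}


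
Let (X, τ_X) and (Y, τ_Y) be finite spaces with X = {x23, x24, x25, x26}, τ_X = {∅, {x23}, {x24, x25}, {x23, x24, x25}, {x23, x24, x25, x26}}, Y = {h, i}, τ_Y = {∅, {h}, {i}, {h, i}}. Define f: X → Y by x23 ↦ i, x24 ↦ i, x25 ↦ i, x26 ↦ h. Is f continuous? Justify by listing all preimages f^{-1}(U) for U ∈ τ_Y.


f is NOT continuous.

Compute f^{-1}(U) for each U ∈ τ_Y:
  U = ∅: f^{-1}(U) = ∅ ∈ τ_X ✓.
  U = {h}: f^{-1}(U) = {x26} ∉ τ_X ✗.
  U = {i}: f^{-1}(U) = {x23, x24, x25} ∈ τ_X ✓.
  U = {h, i}: f^{-1}(U) = {x23, x24, x25, x26} ∈ τ_X ✓.
Found U = {h} with f^{-1}(U) = {x26} not in τ_X. Therefore f is NOT continuous.


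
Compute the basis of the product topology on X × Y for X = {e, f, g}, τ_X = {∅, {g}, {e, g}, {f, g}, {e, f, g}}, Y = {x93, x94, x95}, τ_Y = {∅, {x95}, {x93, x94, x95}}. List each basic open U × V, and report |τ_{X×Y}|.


Basis B = {∅ × ∅, {g} × {x95}, {e, g} × {x95}, {f, g} × {x95}, {e, f, g} × {x95}, {g} × {x93, x94, x95}, {e, g} × {x93, x94, x95}, {f, g} × {x93, x94, x95}, {e, f, g} × {x93, x94, x95}}; |τ_{X×Y}| = 14.

Enumerate products U × V with U ∈ τ_X, V ∈ τ_Y (deduplicated):
  ∅ × ∅ = {} (∅)
  {g} × {x95} = {(g,x95)}
  {e, g} × {x95} = {(e,x95), (g,x95)}
  {f, g} × {x95} = {(f,x95), (g,x95)}
  {e, f, g} × {x95} = {(e,x95), (f,x95), (g,x95)}
  {g} × {x93, x94, x95} = {(g,x93), (g,x94), (g,x95)}
  {e, g} × {x93, x94, x95} = {(e,x93), (e,x94), (e,x95), (g,x93), (g,x94), (g,x95)}
  {f, g} × {x93, x94, x95} = {(f,x93), (f,x94), (f,x95), (g,x93), (g,x94), (g,x95)}
  {e, f, g} × {x93, x94, x95} = {(e,x93), (e,x94), (e,x95), (f,x93), (f,x94), (f,x95), (g,x93), (g,x94), (g,x95)}
These 9 distinct sets form the basis B.
Close under arbitrary unions to get τ_{X×Y}; counting gives |τ_{X×Y}| = 14.


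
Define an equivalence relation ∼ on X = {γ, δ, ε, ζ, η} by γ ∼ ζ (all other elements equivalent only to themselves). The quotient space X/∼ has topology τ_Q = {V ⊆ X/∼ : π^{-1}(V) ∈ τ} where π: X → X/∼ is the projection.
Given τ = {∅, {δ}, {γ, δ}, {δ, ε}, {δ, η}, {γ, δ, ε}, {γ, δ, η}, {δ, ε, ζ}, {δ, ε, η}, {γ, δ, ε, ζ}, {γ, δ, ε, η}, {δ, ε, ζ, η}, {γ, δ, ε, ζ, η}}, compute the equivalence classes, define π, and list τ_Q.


X/∼ = {[γ=ζ], [δ], [ε], [η]}; |τ_Q| = 7.

Equivalence classes: [γ=ζ], [δ], [ε], [η].
Quotient map π: X → X/∼ sends γ ↦ [γ=ζ], δ ↦ [δ], ε ↦ [ε], ζ ↦ [γ=ζ], η ↦ [η].
For each subset V ⊆ X/∼, compute π^{-1}(V) ⊆ X and check whether π^{-1}(V) ∈ τ. V is open in τ_Q iff π^{-1}(V) ∈ τ.
  V = {}: π^{-1}(V) = ∅ ∈ τ ✓.
  V = {[γ=ζ]}: π^{-1}(V) = {γ, ζ} ∉ τ ✗.
  V = {[δ]}: π^{-1}(V) = {δ} ∈ τ ✓.
  V = {[γ=ζ], [δ]}: π^{-1}(V) = {γ, δ, ζ} ∉ τ ✗.
  V = {[ε]}: π^{-1}(V) = {ε} ∉ τ ✗.
  V = {[γ=ζ], [ε]}: π^{-1}(V) = {γ, ε, ζ} ∉ τ ✗.
  V = {[δ], [ε]}: π^{-1}(V) = {δ, ε} ∈ τ ✓.
  V = {[γ=ζ], [δ], [ε]}: π^{-1}(V) = {γ, δ, ε, ζ} ∈ τ ✓.
  V = {[η]}: π^{-1}(V) = {η} ∉ τ ✗.
  V = {[γ=ζ], [η]}: π^{-1}(V) = {γ, ζ, η} ∉ τ ✗.
  V = {[δ], [η]}: π^{-1}(V) = {δ, η} ∈ τ ✓.
  V = {[γ=ζ], [δ], [η]}: π^{-1}(V) = {γ, δ, ζ, η} ∉ τ ✗.
  V = {[ε], [η]}: π^{-1}(V) = {ε, η} ∉ τ ✗.
  V = {[γ=ζ], [ε], [η]}: π^{-1}(V) = {γ, ε, ζ, η} ∉ τ ✗.
  V = {[δ], [ε], [η]}: π^{-1}(V) = {δ, ε, η} ∈ τ ✓.
  V = {[γ=ζ], [δ], [ε], [η]}: π^{-1}(V) = {γ, δ, ε, ζ, η} ∈ τ ✓.
Open sets in the quotient: τ_Q = {{}, {[δ]}, {[δ], [ε]}, {[γ=ζ], [δ], [ε]}, {[δ], [η]}, {[δ], [ε], [η]}, {[γ=ζ], [δ], [ε], [η]}} (7 elements).


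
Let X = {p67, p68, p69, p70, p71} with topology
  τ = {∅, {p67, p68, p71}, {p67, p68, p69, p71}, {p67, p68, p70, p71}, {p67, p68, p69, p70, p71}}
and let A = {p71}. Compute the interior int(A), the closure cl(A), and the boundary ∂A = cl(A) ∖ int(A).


int(A) = ∅, cl(A) = {p67, p68, p69, p70, p71}, ∂A = {p67, p68, p69, p70, p71}.

Closed sets in (X, τ) are complements of opens:
  closed(X, τ) = {∅, {p69}, {p70}, {p69, p70}, {p67, p68, p69, p70, p71}}.
int(A) = ⋃ {U ∈ τ : U ⊆ A}. Opens contained in A: ∅.
Taking the union of these: int(A) = ∅.
cl(A) = ⋂ {C closed : A ⊆ C}. Closed sets containing A: {p67, p68, p69, p70, p71}.
Intersecting these: cl(A) = {p67, p68, p69, p70, p71}.
∂A = cl(A) ∖ int(A) = {p67, p68, p69, p70, p71} ∖ ∅ = {p67, p68, p69, p70, p71}.


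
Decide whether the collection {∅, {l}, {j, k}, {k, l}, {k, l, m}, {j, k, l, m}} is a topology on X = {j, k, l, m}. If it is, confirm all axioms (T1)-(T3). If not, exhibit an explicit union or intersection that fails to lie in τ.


τ is NOT a topology on X.

Axiom (T1): ∅ ∈ τ? Yes; X ∈ τ? Yes.
Axiom (T2/T3): check pairwise unions and intersections of members of τ.
Counterexample for (T2): {l} ∪ {j, k} = {j, k, l} ∉ τ. Therefore τ is NOT a topology.


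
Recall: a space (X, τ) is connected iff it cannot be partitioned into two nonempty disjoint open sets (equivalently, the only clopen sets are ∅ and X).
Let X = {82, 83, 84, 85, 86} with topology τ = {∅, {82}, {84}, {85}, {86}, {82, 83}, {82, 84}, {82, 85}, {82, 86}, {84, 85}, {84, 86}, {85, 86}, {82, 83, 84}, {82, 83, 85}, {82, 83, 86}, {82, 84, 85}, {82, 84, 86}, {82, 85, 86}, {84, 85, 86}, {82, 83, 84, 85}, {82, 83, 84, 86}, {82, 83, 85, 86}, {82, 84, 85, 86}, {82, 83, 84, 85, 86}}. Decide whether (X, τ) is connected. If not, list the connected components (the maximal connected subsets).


(X, τ) is disconnected; components = [{84}, {85}, {86}, {82, 83}].

Find clopen sets (U ∈ τ with X ∖ U ∈ τ):
  U = ∅, X ∖ U = {82, 83, 84, 85, 86} — both open, so U is clopen.
  U = {84}, X ∖ U = {82, 83, 85, 86} — both open, so U is clopen.
  U = {85}, X ∖ U = {82, 83, 84, 86} — both open, so U is clopen.
  U = {86}, X ∖ U = {82, 83, 84, 85} — both open, so U is clopen.
  U = {82, 83}, X ∖ U = {84, 85, 86} — both open, so U is clopen.
  U = {84, 85}, X ∖ U = {82, 83, 86} — both open, so U is clopen.
  U = {84, 86}, X ∖ U = {82, 83, 85} — both open, so U is clopen.
  U = {85, 86}, X ∖ U = {82, 83, 84} — both open, so U is clopen.
  U = {82, 83, 84}, X ∖ U = {85, 86} — both open, so U is clopen.
  U = {82, 83, 85}, X ∖ U = {84, 86} — both open, so U is clopen.
  U = {82, 83, 86}, X ∖ U = {84, 85} — both open, so U is clopen.
  U = {84, 85, 86}, X ∖ U = {82, 83} — both open, so U is clopen.
  U = {82, 83, 84, 85}, X ∖ U = {86} — both open, so U is clopen.
  U = {82, 83, 84, 86}, X ∖ U = {85} — both open, so U is clopen.
  U = {82, 83, 85, 86}, X ∖ U = {84} — both open, so U is clopen.
  U = {82, 83, 84, 85, 86}, X ∖ U = ∅ — both open, so U is clopen.
Nontrivial clopen(s) exist: e.g. {86}. So (X, τ) is disconnected.
Compute connected components by grouping points that agree on all clopens:
  component: {84}
  component: {85}
  component: {86}
  component: {82, 83}


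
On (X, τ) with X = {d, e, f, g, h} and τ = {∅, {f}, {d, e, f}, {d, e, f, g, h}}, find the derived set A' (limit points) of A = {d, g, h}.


A' = {e, g, h}

For each x ∈ X, list the open sets U ∈ τ with x ∈ U, then check whether U ∩ (A ∖ {x}) ≠ ∅ for every such U.
  x = d: open {d, e, f} ∋ x has {d, e, f} ∩ (A ∖ {d}) = ∅, so x is NOT a limit point.
  x = e: opens ∋ x are {d, e, f}, {d, e, f, g, h}; each meets A ∖ {e}, so x IS a limit point.
  x = f: open {f} ∋ x has {f} ∩ (A ∖ {f}) = ∅, so x is NOT a limit point.
  x = g: opens ∋ x are {d, e, f, g, h}; each meets A ∖ {g}, so x IS a limit point.
  x = h: opens ∋ x are {d, e, f, g, h}; each meets A ∖ {h}, so x IS a limit point.
Collecting: A' = {e, g, h}.


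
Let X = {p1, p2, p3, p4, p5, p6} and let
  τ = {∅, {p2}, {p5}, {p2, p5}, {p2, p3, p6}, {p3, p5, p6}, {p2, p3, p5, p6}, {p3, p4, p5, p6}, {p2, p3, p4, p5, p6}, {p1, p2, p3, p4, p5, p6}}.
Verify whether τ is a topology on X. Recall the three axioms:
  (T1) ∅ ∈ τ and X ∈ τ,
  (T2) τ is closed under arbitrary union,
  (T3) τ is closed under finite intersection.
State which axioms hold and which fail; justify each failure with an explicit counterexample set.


τ is NOT a topology on X.

Axiom (T1): ∅ ∈ τ? Yes; X ∈ τ? Yes.
Axiom (T2/T3): check pairwise unions and intersections of members of τ.
Counterexample for (T3): {p2, p3, p6} ∩ {p3, p5, p6} = {p3, p6} ∉ τ. Therefore τ is NOT a topology.


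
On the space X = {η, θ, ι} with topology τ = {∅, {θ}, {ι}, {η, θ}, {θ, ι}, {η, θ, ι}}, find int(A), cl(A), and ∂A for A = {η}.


int(A) = ∅, cl(A) = {η}, ∂A = {η}.

Closed sets in (X, τ) are complements of opens:
  closed(X, τ) = {∅, {η}, {ι}, {η, θ}, {η, ι}, {η, θ, ι}}.
int(A) = ⋃ {U ∈ τ : U ⊆ A}. Opens contained in A: ∅.
Taking the union of these: int(A) = ∅.
cl(A) = ⋂ {C closed : A ⊆ C}. Closed sets containing A: {η}, {η, θ}, {η, ι}, {η, θ, ι}.
Intersecting these: cl(A) = {η}.
∂A = cl(A) ∖ int(A) = {η} ∖ ∅ = {η}.


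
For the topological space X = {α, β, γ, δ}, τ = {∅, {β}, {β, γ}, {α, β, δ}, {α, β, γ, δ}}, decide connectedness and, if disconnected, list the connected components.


(X, τ) is connected.

Find clopen sets (U ∈ τ with X ∖ U ∈ τ):
  U = ∅, X ∖ U = {α, β, γ, δ} — both open, so U is clopen.
  U = {α, β, γ, δ}, X ∖ U = ∅ — both open, so U is clopen.
Only trivial clopens (∅ and X) exist, so (X, τ) is connected.
Compute connected components by grouping points that agree on all clopens:
  component: {α, β, γ, δ}


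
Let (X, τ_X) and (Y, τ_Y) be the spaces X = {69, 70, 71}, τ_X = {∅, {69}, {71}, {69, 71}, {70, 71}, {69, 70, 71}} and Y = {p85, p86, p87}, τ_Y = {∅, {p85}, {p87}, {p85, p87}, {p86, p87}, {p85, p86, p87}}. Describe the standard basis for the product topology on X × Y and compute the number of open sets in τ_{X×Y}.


Basis B = {∅ × ∅, {69} × {p85}, {69} × {p87}, {71} × {p85}, {71} × {p87}, {69} × {p85, p87}, {69, 71} × {p85}, {69} × {p86, p87}, {69, 71} × {p87}, {70, 71} × {p85}, {70, 71} × {p87}, {71} × {p85, p87}, {71} × {p86, p87}, {69} × {p85, p86, p87}, {69, 70, 71} × {p85}, {69, 70, 71} × {p87}, {71} × {p85, p86, p87}, {69, 71} × {p85, p87}, {69, 71} × {p86, p87}, {70, 71} × {p85, p87}, {70, 71} × {p86, p87}, {69, 71} × {p85, p86, p87}, {69, 70, 71} × {p85, p87}, {69, 70, 71} × {p86, p87}, {70, 71} × {p85, p86, p87}, {69, 70, 71} × {p85, p86, p87}}; |τ_{X×Y}| = 108.

Enumerate products U × V with U ∈ τ_X, V ∈ τ_Y (deduplicated):
  ∅ × ∅ = {} (∅)
  {69} × {p85} = {(69,p85)}
  {69} × {p87} = {(69,p87)}
  {71} × {p85} = {(71,p85)}
  {71} × {p87} = {(71,p87)}
  {69} × {p85, p87} = {(69,p85), (69,p87)}
  {69, 71} × {p85} = {(69,p85), (71,p85)}
  {69} × {p86, p87} = {(69,p86), (69,p87)}
  {69, 71} × {p87} = {(69,p87), (71,p87)}
  {70, 71} × {p85} = {(70,p85), (71,p85)}
  {70, 71} × {p87} = {(70,p87), (71,p87)}
  {71} × {p85, p87} = {(71,p85), (71,p87)}
  {71} × {p86, p87} = {(71,p86), (71,p87)}
  {69} × {p85, p86, p87} = {(69,p85), (69,p86), (69,p87)}
  {69, 70, 71} × {p85} = {(69,p85), (70,p85), (71,p85)}
  {69, 70, 71} × {p87} = {(69,p87), (70,p87), (71,p87)}
  {71} × {p85, p86, p87} = {(71,p85), (71,p86), (71,p87)}
  {69, 71} × {p85, p87} = {(69,p85), (69,p87), (71,p85), (71,p87)}
  {69, 71} × {p86, p87} = {(69,p86), (69,p87), (71,p86), (71,p87)}
  {70, 71} × {p85, p87} = {(70,p85), (70,p87), (71,p85), (71,p87)}
  {70, 71} × {p86, p87} = {(70,p86), (70,p87), (71,p86), (71,p87)}
  {69, 71} × {p85, p86, p87} = {(69,p85), (69,p86), (69,p87), (71,p85), (71,p86), (71,p87)}
  {69, 70, 71} × {p85, p87} = {(69,p85), (69,p87), (70,p85), (70,p87), (71,p85), (71,p87)}
  {69, 70, 71} × {p86, p87} = {(69,p86), (69,p87), (70,p86), (70,p87), (71,p86), (71,p87)}
  {70, 71} × {p85, p86, p87} = {(70,p85), (70,p86), (70,p87), (71,p85), (71,p86), (71,p87)}
  {69, 70, 71} × {p85, p86, p87} = {(69,p85), (69,p86), (69,p87), (70,p85), (70,p86), (70,p87), (71,p85), (71,p86), (71,p87)}
These 26 distinct sets form the basis B.
Close under arbitrary unions to get τ_{X×Y}; counting gives |τ_{X×Y}| = 108.


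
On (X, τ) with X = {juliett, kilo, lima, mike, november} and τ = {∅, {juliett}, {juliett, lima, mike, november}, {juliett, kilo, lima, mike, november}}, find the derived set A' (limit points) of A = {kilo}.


A' = ∅

For each x ∈ X, list the open sets U ∈ τ with x ∈ U, then check whether U ∩ (A ∖ {x}) ≠ ∅ for every such U.
  x = juliett: open {juliett} ∋ x has {juliett} ∩ (A ∖ {juliett}) = ∅, so x is NOT a limit point.
  x = kilo: open {juliett, kilo, lima, mike, november} ∋ x has {juliett, kilo, lima, mike, november} ∩ (A ∖ {kilo}) = ∅, so x is NOT a limit point.
  x = lima: open {juliett, lima, mike, november} ∋ x has {juliett, lima, mike, november} ∩ (A ∖ {lima}) = ∅, so x is NOT a limit point.
  x = mike: open {juliett, lima, mike, november} ∋ x has {juliett, lima, mike, november} ∩ (A ∖ {mike}) = ∅, so x is NOT a limit point.
  x = november: open {juliett, lima, mike, november} ∋ x has {juliett, lima, mike, november} ∩ (A ∖ {november}) = ∅, so x is NOT a limit point.
Collecting: A' = ∅.


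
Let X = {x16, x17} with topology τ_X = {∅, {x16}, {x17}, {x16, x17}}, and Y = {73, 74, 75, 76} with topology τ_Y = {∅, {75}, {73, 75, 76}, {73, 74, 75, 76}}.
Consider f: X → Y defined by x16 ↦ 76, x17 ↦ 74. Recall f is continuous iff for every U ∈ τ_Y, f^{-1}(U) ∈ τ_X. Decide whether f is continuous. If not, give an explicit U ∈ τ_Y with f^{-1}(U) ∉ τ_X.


f IS continuous.

Compute f^{-1}(U) for each U ∈ τ_Y:
  U = ∅: f^{-1}(U) = ∅ ∈ τ_X ✓.
  U = {75}: f^{-1}(U) = ∅ ∈ τ_X ✓.
  U = {73, 75, 76}: f^{-1}(U) = {x16} ∈ τ_X ✓.
  U = {73, 74, 75, 76}: f^{-1}(U) = {x16, x17} ∈ τ_X ✓.
Every preimage lies in τ_X, so f IS continuous.


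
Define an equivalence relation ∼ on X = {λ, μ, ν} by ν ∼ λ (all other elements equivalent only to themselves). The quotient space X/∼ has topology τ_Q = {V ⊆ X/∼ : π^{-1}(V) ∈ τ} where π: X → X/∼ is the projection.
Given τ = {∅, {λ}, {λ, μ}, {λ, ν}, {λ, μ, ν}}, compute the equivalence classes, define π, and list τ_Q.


X/∼ = {[λ=ν], [μ]}; |τ_Q| = 3.

Equivalence classes: [λ=ν], [μ].
Quotient map π: X → X/∼ sends λ ↦ [λ=ν], μ ↦ [μ], ν ↦ [λ=ν].
For each subset V ⊆ X/∼, compute π^{-1}(V) ⊆ X and check whether π^{-1}(V) ∈ τ. V is open in τ_Q iff π^{-1}(V) ∈ τ.
  V = {}: π^{-1}(V) = ∅ ∈ τ ✓.
  V = {[λ=ν]}: π^{-1}(V) = {λ, ν} ∈ τ ✓.
  V = {[μ]}: π^{-1}(V) = {μ} ∉ τ ✗.
  V = {[λ=ν], [μ]}: π^{-1}(V) = {λ, μ, ν} ∈ τ ✓.
Open sets in the quotient: τ_Q = {{}, {[λ=ν]}, {[λ=ν], [μ]}} (3 elements).


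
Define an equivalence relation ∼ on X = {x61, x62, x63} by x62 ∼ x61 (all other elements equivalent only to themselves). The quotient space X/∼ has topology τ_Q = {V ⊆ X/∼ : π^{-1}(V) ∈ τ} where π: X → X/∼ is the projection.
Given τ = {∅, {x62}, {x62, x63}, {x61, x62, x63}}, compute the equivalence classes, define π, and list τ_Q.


X/∼ = {[x61=x62], [x63]}; |τ_Q| = 2.

Equivalence classes: [x61=x62], [x63].
Quotient map π: X → X/∼ sends x61 ↦ [x61=x62], x62 ↦ [x61=x62], x63 ↦ [x63].
For each subset V ⊆ X/∼, compute π^{-1}(V) ⊆ X and check whether π^{-1}(V) ∈ τ. V is open in τ_Q iff π^{-1}(V) ∈ τ.
  V = {}: π^{-1}(V) = ∅ ∈ τ ✓.
  V = {[x61=x62]}: π^{-1}(V) = {x61, x62} ∉ τ ✗.
  V = {[x63]}: π^{-1}(V) = {x63} ∉ τ ✗.
  V = {[x61=x62], [x63]}: π^{-1}(V) = {x61, x62, x63} ∈ τ ✓.
Open sets in the quotient: τ_Q = {{}, {[x61=x62], [x63]}} (2 elements).


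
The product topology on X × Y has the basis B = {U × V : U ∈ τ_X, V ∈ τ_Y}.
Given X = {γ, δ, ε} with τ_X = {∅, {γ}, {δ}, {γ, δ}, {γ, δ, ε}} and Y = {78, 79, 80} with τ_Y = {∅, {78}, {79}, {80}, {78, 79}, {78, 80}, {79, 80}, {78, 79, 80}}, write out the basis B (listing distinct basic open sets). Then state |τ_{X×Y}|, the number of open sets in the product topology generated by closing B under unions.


Basis B = {∅ × ∅, {γ} × {78}, {γ} × {79}, {γ} × {80}, {δ} × {78}, {δ} × {79}, {δ} × {80}, {γ} × {78, 79}, {γ} × {78, 80}, {γ, δ} × {78}, {γ} × {79, 80}, {γ, δ} × {79}, {γ, δ} × {80}, {δ} × {78, 79}, {δ} × {78, 80}, {δ} × {79, 80}, {γ} × {78, 79, 80}, {γ, δ, ε} × {78}, {γ, δ, ε} × {79}, {γ, δ, ε} × {80}, {δ} × {78, 79, 80}, {γ, δ} × {78, 79}, {γ, δ} × {78, 80}, {γ, δ} × {79, 80}, {γ, δ} × {78, 79, 80}, {γ, δ, ε} × {78, 79}, {γ, δ, ε} × {78, 80}, {γ, δ, ε} × {79, 80}, {γ, δ, ε} × {78, 79, 80}}; |τ_{X×Y}| = 125.

Enumerate products U × V with U ∈ τ_X, V ∈ τ_Y (deduplicated):
  ∅ × ∅ = {} (∅)
  {γ} × {78} = {(γ,78)}
  {γ} × {79} = {(γ,79)}
  {γ} × {80} = {(γ,80)}
  {δ} × {78} = {(δ,78)}
  {δ} × {79} = {(δ,79)}
  {δ} × {80} = {(δ,80)}
  {γ} × {78, 79} = {(γ,78), (γ,79)}
  {γ} × {78, 80} = {(γ,78), (γ,80)}
  {γ, δ} × {78} = {(γ,78), (δ,78)}
  {γ} × {79, 80} = {(γ,79), (γ,80)}
  {γ, δ} × {79} = {(γ,79), (δ,79)}
  {γ, δ} × {80} = {(γ,80), (δ,80)}
  {δ} × {78, 79} = {(δ,78), (δ,79)}
  {δ} × {78, 80} = {(δ,78), (δ,80)}
  {δ} × {79, 80} = {(δ,79), (δ,80)}
  {γ} × {78, 79, 80} = {(γ,78), (γ,79), (γ,80)}
  {γ, δ, ε} × {78} = {(γ,78), (δ,78), (ε,78)}
  {γ, δ, ε} × {79} = {(γ,79), (δ,79), (ε,79)}
  {γ, δ, ε} × {80} = {(γ,80), (δ,80), (ε,80)}
  {δ} × {78, 79, 80} = {(δ,78), (δ,79), (δ,80)}
  {γ, δ} × {78, 79} = {(γ,78), (γ,79), (δ,78), (δ,79)}
  {γ, δ} × {78, 80} = {(γ,78), (γ,80), (δ,78), (δ,80)}
  {γ, δ} × {79, 80} = {(γ,79), (γ,80), (δ,79), (δ,80)}
  {γ, δ} × {78, 79, 80} = {(γ,78), (γ,79), (γ,80), (δ,78), (δ,79), (δ,80)}
  {γ, δ, ε} × {78, 79} = {(γ,78), (γ,79), (δ,78), (δ,79), (ε,78), (ε,79)}
  {γ, δ, ε} × {78, 80} = {(γ,78), (γ,80), (δ,78), (δ,80), (ε,78), (ε,80)}
  {γ, δ, ε} × {79, 80} = {(γ,79), (γ,80), (δ,79), (δ,80), (ε,79), (ε,80)}
  {γ, δ, ε} × {78, 79, 80} = {(γ,78), (γ,79), (γ,80), (δ,78), (δ,79), (δ,80), (ε,78), (ε,79), (ε,80)}
These 29 distinct sets form the basis B.
Close under arbitrary unions to get τ_{X×Y}; counting gives |τ_{X×Y}| = 125.


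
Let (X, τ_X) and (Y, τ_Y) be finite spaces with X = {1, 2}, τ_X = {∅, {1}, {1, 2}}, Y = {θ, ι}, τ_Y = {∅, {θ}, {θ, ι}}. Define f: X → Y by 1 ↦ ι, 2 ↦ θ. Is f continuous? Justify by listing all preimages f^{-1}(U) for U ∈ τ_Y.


f is NOT continuous.

Compute f^{-1}(U) for each U ∈ τ_Y:
  U = ∅: f^{-1}(U) = ∅ ∈ τ_X ✓.
  U = {θ}: f^{-1}(U) = {2} ∉ τ_X ✗.
  U = {θ, ι}: f^{-1}(U) = {1, 2} ∈ τ_X ✓.
Found U = {θ} with f^{-1}(U) = {2} not in τ_X. Therefore f is NOT continuous.


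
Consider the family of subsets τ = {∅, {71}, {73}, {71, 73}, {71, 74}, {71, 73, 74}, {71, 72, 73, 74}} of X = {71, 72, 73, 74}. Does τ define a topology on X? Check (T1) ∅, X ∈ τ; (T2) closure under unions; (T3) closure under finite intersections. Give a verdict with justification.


τ IS a topology on X.

Axiom (T1): ∅ ∈ τ? Yes; X ∈ τ? Yes.
Axiom (T2/T3): check pairwise unions and intersections of members of τ.
All pairwise intersections and unions checked — each lies in τ. Therefore τ satisfies (T1), (T2), (T3): it IS a topology on X.


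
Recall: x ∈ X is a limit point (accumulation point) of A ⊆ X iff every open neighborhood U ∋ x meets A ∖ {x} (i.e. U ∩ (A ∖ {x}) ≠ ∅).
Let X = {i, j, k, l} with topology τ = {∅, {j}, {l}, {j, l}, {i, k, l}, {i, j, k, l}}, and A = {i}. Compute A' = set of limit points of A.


A' = {k}

For each x ∈ X, list the open sets U ∈ τ with x ∈ U, then check whether U ∩ (A ∖ {x}) ≠ ∅ for every such U.
  x = i: open {i, k, l} ∋ x has {i, k, l} ∩ (A ∖ {i}) = ∅, so x is NOT a limit point.
  x = j: open {j} ∋ x has {j} ∩ (A ∖ {j}) = ∅, so x is NOT a limit point.
  x = k: opens ∋ x are {i, k, l}, {i, j, k, l}; each meets A ∖ {k}, so x IS a limit point.
  x = l: open {l} ∋ x has {l} ∩ (A ∖ {l}) = ∅, so x is NOT a limit point.
Collecting: A' = {k}.


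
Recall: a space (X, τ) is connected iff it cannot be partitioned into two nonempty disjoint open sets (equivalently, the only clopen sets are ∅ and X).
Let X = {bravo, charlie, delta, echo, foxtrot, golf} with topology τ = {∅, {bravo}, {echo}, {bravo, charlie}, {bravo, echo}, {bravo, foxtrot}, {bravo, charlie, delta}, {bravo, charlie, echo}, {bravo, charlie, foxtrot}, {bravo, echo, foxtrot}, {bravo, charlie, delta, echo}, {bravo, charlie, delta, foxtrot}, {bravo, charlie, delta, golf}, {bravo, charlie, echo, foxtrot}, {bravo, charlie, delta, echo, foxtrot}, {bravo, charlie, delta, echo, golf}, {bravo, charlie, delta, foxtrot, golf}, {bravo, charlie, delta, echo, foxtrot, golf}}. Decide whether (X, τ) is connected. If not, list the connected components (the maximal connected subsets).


(X, τ) is disconnected; components = [{echo}, {bravo, charlie, delta, foxtrot, golf}].

Find clopen sets (U ∈ τ with X ∖ U ∈ τ):
  U = ∅, X ∖ U = {bravo, charlie, delta, echo, foxtrot, golf} — both open, so U is clopen.
  U = {echo}, X ∖ U = {bravo, charlie, delta, foxtrot, golf} — both open, so U is clopen.
  U = {bravo, charlie, delta, foxtrot, golf}, X ∖ U = {echo} — both open, so U is clopen.
  U = {bravo, charlie, delta, echo, foxtrot, golf}, X ∖ U = ∅ — both open, so U is clopen.
Nontrivial clopen(s) exist: e.g. {bravo, charlie, delta, foxtrot, golf}. So (X, τ) is disconnected.
Compute connected components by grouping points that agree on all clopens:
  component: {echo}
  component: {bravo, charlie, delta, foxtrot, golf}


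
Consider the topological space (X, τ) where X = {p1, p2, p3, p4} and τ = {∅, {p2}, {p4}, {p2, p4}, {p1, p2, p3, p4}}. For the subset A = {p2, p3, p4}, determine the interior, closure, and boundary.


int(A) = {p2, p4}, cl(A) = {p1, p2, p3, p4}, ∂A = {p1, p3}.

Closed sets in (X, τ) are complements of opens:
  closed(X, τ) = {∅, {p1, p3}, {p1, p2, p3}, {p1, p3, p4}, {p1, p2, p3, p4}}.
int(A) = ⋃ {U ∈ τ : U ⊆ A}. Opens contained in A: ∅, {p2}, {p4}, {p2, p4}.
Taking the union of these: int(A) = {p2, p4}.
cl(A) = ⋂ {C closed : A ⊆ C}. Closed sets containing A: {p1, p2, p3, p4}.
Intersecting these: cl(A) = {p1, p2, p3, p4}.
∂A = cl(A) ∖ int(A) = {p1, p2, p3, p4} ∖ {p2, p4} = {p1, p3}.


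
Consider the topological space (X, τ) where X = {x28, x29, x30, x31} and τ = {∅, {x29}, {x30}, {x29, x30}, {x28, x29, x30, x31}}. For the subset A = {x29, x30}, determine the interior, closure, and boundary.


int(A) = {x29, x30}, cl(A) = {x28, x29, x30, x31}, ∂A = {x28, x31}.

Closed sets in (X, τ) are complements of opens:
  closed(X, τ) = {∅, {x28, x31}, {x28, x29, x31}, {x28, x30, x31}, {x28, x29, x30, x31}}.
int(A) = ⋃ {U ∈ τ : U ⊆ A}. Opens contained in A: ∅, {x29}, {x30}, {x29, x30}.
Taking the union of these: int(A) = {x29, x30}.
cl(A) = ⋂ {C closed : A ⊆ C}. Closed sets containing A: {x28, x29, x30, x31}.
Intersecting these: cl(A) = {x28, x29, x30, x31}.
∂A = cl(A) ∖ int(A) = {x28, x29, x30, x31} ∖ {x29, x30} = {x28, x31}.


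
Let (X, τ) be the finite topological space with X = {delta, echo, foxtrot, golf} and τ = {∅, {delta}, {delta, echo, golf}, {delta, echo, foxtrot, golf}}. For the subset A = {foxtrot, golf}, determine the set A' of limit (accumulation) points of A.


A' = {echo, foxtrot}

For each x ∈ X, list the open sets U ∈ τ with x ∈ U, then check whether U ∩ (A ∖ {x}) ≠ ∅ for every such U.
  x = delta: open {delta} ∋ x has {delta} ∩ (A ∖ {delta}) = ∅, so x is NOT a limit point.
  x = echo: opens ∋ x are {delta, echo, golf}, {delta, echo, foxtrot, golf}; each meets A ∖ {echo}, so x IS a limit point.
  x = foxtrot: opens ∋ x are {delta, echo, foxtrot, golf}; each meets A ∖ {foxtrot}, so x IS a limit point.
  x = golf: open {delta, echo, golf} ∋ x has {delta, echo, golf} ∩ (A ∖ {golf}) = ∅, so x is NOT a limit point.
Collecting: A' = {echo, foxtrot}.


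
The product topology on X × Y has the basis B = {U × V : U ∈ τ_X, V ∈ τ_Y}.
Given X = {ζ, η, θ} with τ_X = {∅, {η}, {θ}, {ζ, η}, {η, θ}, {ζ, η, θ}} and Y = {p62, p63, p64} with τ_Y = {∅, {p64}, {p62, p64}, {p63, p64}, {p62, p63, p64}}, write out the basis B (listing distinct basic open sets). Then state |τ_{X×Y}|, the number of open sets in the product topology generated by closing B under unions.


Basis B = {∅ × ∅, {η} × {p64}, {θ} × {p64}, {ζ, η} × {p64}, {η} × {p62, p64}, {η} × {p63, p64}, {η, θ} × {p64}, {θ} × {p62, p64}, {θ} × {p63, p64}, {ζ, η, θ} × {p64}, {η} × {p62, p63, p64}, {θ} × {p62, p63, p64}, {ζ, η} × {p62, p64}, {ζ, η} × {p63, p64}, {η, θ} × {p62, p64}, {η, θ} × {p63, p64}, {ζ, η} × {p62, p63, p64}, {ζ, η, θ} × {p62, p64}, {ζ, η, θ} × {p63, p64}, {η, θ} × {p62, p63, p64}, {ζ, η, θ} × {p62, p63, p64}}; |τ_{X×Y}| = 70.

Enumerate products U × V with U ∈ τ_X, V ∈ τ_Y (deduplicated):
  ∅ × ∅ = {} (∅)
  {η} × {p64} = {(η,p64)}
  {θ} × {p64} = {(θ,p64)}
  {ζ, η} × {p64} = {(ζ,p64), (η,p64)}
  {η} × {p62, p64} = {(η,p62), (η,p64)}
  {η} × {p63, p64} = {(η,p63), (η,p64)}
  {η, θ} × {p64} = {(η,p64), (θ,p64)}
  {θ} × {p62, p64} = {(θ,p62), (θ,p64)}
  {θ} × {p63, p64} = {(θ,p63), (θ,p64)}
  {ζ, η, θ} × {p64} = {(ζ,p64), (η,p64), (θ,p64)}
  {η} × {p62, p63, p64} = {(η,p62), (η,p63), (η,p64)}
  {θ} × {p62, p63, p64} = {(θ,p62), (θ,p63), (θ,p64)}
  {ζ, η} × {p62, p64} = {(ζ,p62), (ζ,p64), (η,p62), (η,p64)}
  {ζ, η} × {p63, p64} = {(ζ,p63), (ζ,p64), (η,p63), (η,p64)}
  {η, θ} × {p62, p64} = {(η,p62), (η,p64), (θ,p62), (θ,p64)}
  {η, θ} × {p63, p64} = {(η,p63), (η,p64), (θ,p63), (θ,p64)}
  {ζ, η} × {p62, p63, p64} = {(ζ,p62), (ζ,p63), (ζ,p64), (η,p62), (η,p63), (η,p64)}
  {ζ, η, θ} × {p62, p64} = {(ζ,p62), (ζ,p64), (η,p62), (η,p64), (θ,p62), (θ,p64)}
  {ζ, η, θ} × {p63, p64} = {(ζ,p63), (ζ,p64), (η,p63), (η,p64), (θ,p63), (θ,p64)}
  {η, θ} × {p62, p63, p64} = {(η,p62), (η,p63), (η,p64), (θ,p62), (θ,p63), (θ,p64)}
  {ζ, η, θ} × {p62, p63, p64} = {(ζ,p62), (ζ,p63), (ζ,p64), (η,p62), (η,p63), (η,p64), (θ,p62), (θ,p63), (θ,p64)}
These 21 distinct sets form the basis B.
Close under arbitrary unions to get τ_{X×Y}; counting gives |τ_{X×Y}| = 70.
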